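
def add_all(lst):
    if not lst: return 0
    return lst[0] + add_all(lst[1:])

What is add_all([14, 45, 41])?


add_all([14, 45, 41]) = 14 + add_all([45, 41])
add_all([45, 41]) = 45 + add_all([41])
add_all([41]) = 41 + add_all([])
add_all([]) = 0  (base case)
Total: 14 + 45 + 41 + 0 = 100

100


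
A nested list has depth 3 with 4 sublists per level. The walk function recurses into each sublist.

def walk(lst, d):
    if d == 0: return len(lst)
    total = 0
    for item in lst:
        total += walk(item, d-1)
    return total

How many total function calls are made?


At depth 0 (root): 1 call
At depth 1: each of 1 parents calls walk on 4 children = 4 calls
At depth 2: each of 4 parents calls walk on 4 children = 16 calls
At depth 3: each of 16 parents calls walk on 4 children = 64 calls
Total: 1 + 4 + 16 + 64 = 85

85


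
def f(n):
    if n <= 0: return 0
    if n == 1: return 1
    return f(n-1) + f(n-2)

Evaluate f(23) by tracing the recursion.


Computing f(23) bottom-up:
f(0) = 0
f(1) = 1
f(2) = f(1) + f(0) = 1 + 0 = 1
f(3) = f(2) + f(1) = 1 + 1 = 2
f(4) = f(3) + f(2) = 2 + 1 = 3
f(5) = f(4) + f(3) = 3 + 2 = 5
f(6) = f(5) + f(4) = 5 + 3 = 8
f(7) = f(6) + f(5) = 8 + 5 = 13
f(8) = f(7) + f(6) = 13 + 8 = 21
f(9) = f(8) + f(7) = 21 + 13 = 34
f(10) = f(9) + f(8) = 34 + 21 = 55
f(11) = f(10) + f(9) = 55 + 34 = 89
f(12) = f(11) + f(10) = 89 + 55 = 144
f(13) = f(12) + f(11) = 144 + 89 = 233
f(14) = f(13) + f(12) = 233 + 144 = 377
f(15) = f(14) + f(13) = 377 + 233 = 610
f(16) = f(15) + f(14) = 610 + 377 = 987
f(17) = f(16) + f(15) = 987 + 610 = 1597
f(18) = f(17) + f(16) = 1597 + 987 = 2584
f(19) = f(18) + f(17) = 2584 + 1597 = 4181
f(20) = f(19) + f(18) = 4181 + 2584 = 6765
f(21) = f(20) + f(19) = 6765 + 4181 = 10946
f(22) = f(21) + f(20) = 10946 + 6765 = 17711
f(23) = f(22) + f(21) = 17711 + 10946 = 28657

28657


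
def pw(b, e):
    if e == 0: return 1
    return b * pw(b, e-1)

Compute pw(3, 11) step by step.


pw(3, 11)
= 3 * pw(3, 10)
= 3 * 3 * pw(3, 9)
= 3 * 3 * 3 * pw(3, 8)
= 3 * 3 * 3 * 3 * pw(3, 7)
= 3 * 3 * 3 * 3 * 3 * pw(3, 6)
= 3 * 3 * 3 * 3 * 3 * 3 * pw(3, 5)
= 3 * 3 * 3 * 3 * 3 * 3 * 3 * pw(3, 4)
= 3 * 3 * 3 * 3 * 3 * 3 * 3 * 3 * pw(3, 3)
= 3 * 3 * 3 * 3 * 3 * 3 * 3 * 3 * 3 * pw(3, 2)
= 3 * 3 * 3 * 3 * 3 * 3 * 3 * 3 * 3 * 3 * pw(3, 1)
= 3 * 3 * 3 * 3 * 3 * 3 * 3 * 3 * 3 * 3 * 3 * pw(3, 0)
= 3 * 3 * 3 * 3 * 3 * 3 * 3 * 3 * 3 * 3 * 3 * 1
= 177147

177147


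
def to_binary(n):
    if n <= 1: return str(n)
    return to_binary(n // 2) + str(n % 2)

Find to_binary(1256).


to_binary(1256) = to_binary(628) + '0'
to_binary(628) = to_binary(314) + '0'
to_binary(314) = to_binary(157) + '0'
to_binary(157) = to_binary(78) + '1'
to_binary(78) = to_binary(39) + '0'
to_binary(39) = to_binary(19) + '1'
to_binary(19) = to_binary(9) + '1'
to_binary(9) = to_binary(4) + '1'
to_binary(4) = to_binary(2) + '0'
to_binary(2) = to_binary(1) + '0'
to_binary(1) = '1'  (base case)
Concatenating: '1' + '0' + '0' + '1' + '1' + '1' + '0' + '1' + '0' + '0' + '0' = '10011101000'

10011101000


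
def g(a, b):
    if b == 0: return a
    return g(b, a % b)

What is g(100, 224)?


g(100, 224) = g(224, 100)
g(224, 100) = g(100, 24)
g(100, 24) = g(24, 4)
g(24, 4) = g(4, 0)
g(4, 0) = 4  (base case)

4


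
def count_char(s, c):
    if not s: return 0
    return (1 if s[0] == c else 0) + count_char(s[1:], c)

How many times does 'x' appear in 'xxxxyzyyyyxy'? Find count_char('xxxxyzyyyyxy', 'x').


s[0]='x' == 'x' -> 1
s[0]='x' == 'x' -> 1
s[0]='x' == 'x' -> 1
s[0]='x' == 'x' -> 1
s[0]='y' != 'x' -> 0
s[0]='z' != 'x' -> 0
s[0]='y' != 'x' -> 0
s[0]='y' != 'x' -> 0
s[0]='y' != 'x' -> 0
s[0]='y' != 'x' -> 0
s[0]='x' == 'x' -> 1
s[0]='y' != 'x' -> 0
Sum: 1 + 1 + 1 + 1 + 0 + 0 + 0 + 0 + 0 + 0 + 1 + 0 = 5

5


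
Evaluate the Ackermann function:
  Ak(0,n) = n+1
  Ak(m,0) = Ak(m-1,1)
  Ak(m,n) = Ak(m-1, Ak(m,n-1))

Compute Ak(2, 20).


Ak(2, 20) = Ak(1, Ak(2, 19))
  Ak(2, 19) = Ak(1, Ak(2, 18))
    Ak(2, 18) = Ak(1, Ak(2, 17))
      Ak(2, 17) = Ak(1, Ak(2, 16))
        Ak(2, 16) = Ak(1, Ak(2, 15))
          Ak(2, 15) = Ak(1, Ak(2, 14))
          Ak(2, 14) = Ak(1, Ak(2, 13))
          Ak(2, 13) = Ak(1, Ak(2, 12))
          Ak(2, 12) = Ak(1, Ak(2, 11))
          Ak(2, 11) = Ak(1, Ak(2, 10))
          Ak(2, 10) = Ak(1, Ak(2, 9))
          Ak(2, 9) = Ak(1, Ak(2, 8))
          Ak(2, 8) = Ak(1, Ak(2, 7))
          Ak(2, 7) = Ak(1, Ak(2, 6))
          Ak(2, 6) = Ak(1, Ak(2, 5))
          Ak(2, 5) = Ak(1, Ak(2, 4))
          Ak(2, 4) = Ak(1, Ak(2, 3))
          Ak(2, 3) = Ak(1, Ak(2, 2))
          Ak(2, 2) = Ak(1, Ak(2, 1))
          Ak(2, 1) = Ak(1, Ak(2, 0))
          Ak(2, 0) = Ak(1, 1)
          Ak(1, 1) = Ak(0, Ak(1, 0))
          Ak(1, 0) = Ak(0, 1)
          Ak(0, 1) = 2
            = Ak(0, 2)
... (trace truncated)
Result: Ak(2, 20) = 43

43


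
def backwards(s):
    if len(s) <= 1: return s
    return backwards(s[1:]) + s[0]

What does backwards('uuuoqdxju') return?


backwards('uuuoqdxju') = backwards('uuoqdxju') + 'u'
backwards('uuoqdxju') = backwards('uoqdxju') + 'u'
backwards('uoqdxju') = backwards('oqdxju') + 'u'
backwards('oqdxju') = backwards('qdxju') + 'o'
backwards('qdxju') = backwards('dxju') + 'q'
backwards('dxju') = backwards('xju') + 'd'
backwards('xju') = backwards('ju') + 'x'
backwards('ju') = backwards('u') + 'j'
backwards('u') = 'u'  (base case)
Concatenating: 'u' + 'j' + 'x' + 'd' + 'q' + 'o' + 'u' + 'u' + 'u' = 'ujxdqouuu'

ujxdqouuu


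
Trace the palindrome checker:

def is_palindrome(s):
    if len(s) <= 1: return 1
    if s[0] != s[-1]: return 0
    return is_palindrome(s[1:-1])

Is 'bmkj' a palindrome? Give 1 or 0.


is_palindrome('bmkj'): s[0]='b' != s[-1]='j' -> return 0
Result: 0 (not a palindrome)

0


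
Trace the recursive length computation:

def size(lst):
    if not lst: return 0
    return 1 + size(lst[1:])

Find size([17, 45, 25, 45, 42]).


size([17, 45, 25, 45, 42]) = 1 + size([45, 25, 45, 42])
size([45, 25, 45, 42]) = 1 + size([25, 45, 42])
size([25, 45, 42]) = 1 + size([45, 42])
size([45, 42]) = 1 + size([42])
size([42]) = 1 + size([])
size([]) = 0  (base case)
Unwinding: 1 + 1 + 1 + 1 + 1 + 0 = 5

5


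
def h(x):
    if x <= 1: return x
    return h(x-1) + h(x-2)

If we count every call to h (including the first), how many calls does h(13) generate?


Let C(n) = total calls for h(n)
C(0) = 1, C(1) = 1
C(2) = 1 + C(1) + C(0) = 1 + 1 + 1 = 3
C(3) = 1 + C(2) + C(1) = 1 + 3 + 1 = 5
C(4) = 1 + C(3) + C(2) = 1 + 5 + 3 = 9
C(5) = 1 + C(4) + C(3) = 1 + 9 + 5 = 15
C(6) = 1 + C(5) + C(4) = 1 + 15 + 9 = 25
C(7) = 1 + C(6) + C(5) = 1 + 25 + 15 = 41
C(8) = 1 + C(7) + C(6) = 1 + 41 + 25 = 67
C(9) = 1 + C(8) + C(7) = 1 + 67 + 41 = 109
C(10) = 1 + C(9) + C(8) = 1 + 109 + 67 = 177
C(11) = 1 + C(10) + C(9) = 1 + 177 + 109 = 287
C(12) = 1 + C(11) + C(10) = 1 + 287 + 177 = 465
C(13) = 1 + C(12) + C(11) = 1 + 465 + 287 = 753

753


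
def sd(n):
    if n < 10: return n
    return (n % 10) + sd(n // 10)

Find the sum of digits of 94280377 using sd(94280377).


sd(94280377) = 7 + sd(9428037)
sd(9428037) = 7 + sd(942803)
sd(942803) = 3 + sd(94280)
sd(94280) = 0 + sd(9428)
sd(9428) = 8 + sd(942)
sd(942) = 2 + sd(94)
sd(94) = 4 + sd(9)
sd(9) = 9  (base case)
Total: 7 + 7 + 3 + 0 + 8 + 2 + 4 + 9 = 40

40


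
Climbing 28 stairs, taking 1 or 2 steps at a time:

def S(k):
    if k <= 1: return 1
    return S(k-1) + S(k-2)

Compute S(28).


Building up from base cases:
S(0) = 1
S(1) = 1
S(2) = S(1) + S(0) = 1 + 1 = 2
S(3) = S(2) + S(1) = 2 + 1 = 3
S(4) = S(3) + S(2) = 3 + 2 = 5
S(5) = S(4) + S(3) = 5 + 3 = 8
S(6) = S(5) + S(4) = 8 + 5 = 13
S(7) = S(6) + S(5) = 13 + 8 = 21
S(8) = S(7) + S(6) = 21 + 13 = 34
S(9) = S(8) + S(7) = 34 + 21 = 55
S(10) = S(9) + S(8) = 55 + 34 = 89
S(11) = S(10) + S(9) = 89 + 55 = 144
S(12) = S(11) + S(10) = 144 + 89 = 233
S(13) = S(12) + S(11) = 233 + 144 = 377
S(14) = S(13) + S(12) = 377 + 233 = 610
S(15) = S(14) + S(13) = 610 + 377 = 987
S(16) = S(15) + S(14) = 987 + 610 = 1597
S(17) = S(16) + S(15) = 1597 + 987 = 2584
S(18) = S(17) + S(16) = 2584 + 1597 = 4181
S(19) = S(18) + S(17) = 4181 + 2584 = 6765
S(20) = S(19) + S(18) = 6765 + 4181 = 10946
S(21) = S(20) + S(19) = 10946 + 6765 = 17711
S(22) = S(21) + S(20) = 17711 + 10946 = 28657
S(23) = S(22) + S(21) = 28657 + 17711 = 46368
S(24) = S(23) + S(22) = 46368 + 28657 = 75025
S(25) = S(24) + S(23) = 75025 + 46368 = 121393
S(26) = S(25) + S(24) = 121393 + 75025 = 196418
S(27) = S(26) + S(25) = 196418 + 121393 = 317811
S(28) = S(27) + S(26) = 317811 + 196418 = 514229

514229


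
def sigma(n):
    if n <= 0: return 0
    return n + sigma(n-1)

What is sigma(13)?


sigma(13)
= 13 + 12 + 11 + 10 + 9 + 8 + 7 + 6 + 5 + 4 + 3 + 2 + 1 + sigma(0)
= 13 + 12 + 11 + 10 + 9 + 8 + 7 + 6 + 5 + 4 + 3 + 2 + 1 + 0
= 91

91


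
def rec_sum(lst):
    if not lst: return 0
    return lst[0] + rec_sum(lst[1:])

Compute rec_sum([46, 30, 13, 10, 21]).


rec_sum([46, 30, 13, 10, 21]) = 46 + rec_sum([30, 13, 10, 21])
rec_sum([30, 13, 10, 21]) = 30 + rec_sum([13, 10, 21])
rec_sum([13, 10, 21]) = 13 + rec_sum([10, 21])
rec_sum([10, 21]) = 10 + rec_sum([21])
rec_sum([21]) = 21 + rec_sum([])
rec_sum([]) = 0  (base case)
Total: 46 + 30 + 13 + 10 + 21 + 0 = 120

120


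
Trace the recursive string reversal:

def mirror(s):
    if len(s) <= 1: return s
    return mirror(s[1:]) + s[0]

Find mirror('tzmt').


mirror('tzmt') = mirror('zmt') + 't'
mirror('zmt') = mirror('mt') + 'z'
mirror('mt') = mirror('t') + 'm'
mirror('t') = 't'  (base case)
Concatenating: 't' + 'm' + 'z' + 't' = 'tmzt'

tmzt


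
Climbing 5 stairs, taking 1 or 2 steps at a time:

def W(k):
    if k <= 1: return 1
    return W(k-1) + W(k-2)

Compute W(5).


Building up from base cases:
W(0) = 1
W(1) = 1
W(2) = W(1) + W(0) = 1 + 1 = 2
W(3) = W(2) + W(1) = 2 + 1 = 3
W(4) = W(3) + W(2) = 3 + 2 = 5
W(5) = W(4) + W(3) = 5 + 3 = 8

8


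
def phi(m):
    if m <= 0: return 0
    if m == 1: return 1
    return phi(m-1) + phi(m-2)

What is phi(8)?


Computing phi(8) bottom-up:
phi(0) = 0
phi(1) = 1
phi(2) = phi(1) + phi(0) = 1 + 0 = 1
phi(3) = phi(2) + phi(1) = 1 + 1 = 2
phi(4) = phi(3) + phi(2) = 2 + 1 = 3
phi(5) = phi(4) + phi(3) = 3 + 2 = 5
phi(6) = phi(5) + phi(4) = 5 + 3 = 8
phi(7) = phi(6) + phi(5) = 8 + 5 = 13
phi(8) = phi(7) + phi(6) = 13 + 8 = 21

21


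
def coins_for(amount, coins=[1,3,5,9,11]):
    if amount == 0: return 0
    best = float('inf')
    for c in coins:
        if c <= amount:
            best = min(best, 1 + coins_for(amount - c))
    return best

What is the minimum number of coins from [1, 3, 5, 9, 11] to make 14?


Building up with DP:
coins_for(0) = 0
coins_for(1) = min(1+coins_for(0)=1+0=1) = 1
coins_for(2) = min(1+coins_for(1)=1+1=2) = 2
coins_for(3) = min(1+coins_for(2)=1+2=3, 1+coins_for(0)=1+0=1) = 1
coins_for(4) = min(1+coins_for(3)=1+1=2, 1+coins_for(1)=1+1=2) = 2
coins_for(5) = min(1+coins_for(4)=1+2=3, 1+coins_for(2)=1+2=3, 1+coins_for(0)=1+0=1) = 1
coins_for(6) = min(1+coins_for(5)=1+1=2, 1+coins_for(3)=1+1=2, 1+coins_for(1)=1+1=2) = 2
coins_for(7) = min(1+coins_for(6)=1+2=3, 1+coins_for(4)=1+2=3, 1+coins_for(2)=1+2=3) = 3
coins_for(8) = min(1+coins_for(7)=1+3=4, 1+coins_for(5)=1+1=2, 1+coins_for(3)=1+1=2) = 2
coins_for(9) = min(1+coins_for(8)=1+2=3, 1+coins_for(6)=1+2=3, 1+coins_for(4)=1+2=3, 1+coins_for(0)=1+0=1) = 1
coins_for(10) = min(1+coins_for(9)=1+1=2, 1+coins_for(7)=1+3=4, 1+coins_for(5)=1+1=2, 1+coins_for(1)=1+1=2) = 2
coins_for(11) = min(1+coins_for(10)=1+2=3, 1+coins_for(8)=1+2=3, 1+coins_for(6)=1+2=3, 1+coins_for(2)=1+2=3, 1+coins_for(0)=1+0=1) = 1
coins_for(12) = min(1+coins_for(11)=1+1=2, 1+coins_for(9)=1+1=2, 1+coins_for(7)=1+3=4, 1+coins_for(3)=1+1=2, 1+coins_for(1)=1+1=2) = 2
coins_for(13) = min(1+coins_for(12)=1+2=3, 1+coins_for(10)=1+2=3, 1+coins_for(8)=1+2=3, 1+coins_for(4)=1+2=3, 1+coins_for(2)=1+2=3) = 3
coins_for(14) = min(1+coins_for(13)=1+3=4, 1+coins_for(11)=1+1=2, 1+coins_for(9)=1+1=2, 1+coins_for(5)=1+1=2, 1+coins_for(3)=1+1=2) = 2

2


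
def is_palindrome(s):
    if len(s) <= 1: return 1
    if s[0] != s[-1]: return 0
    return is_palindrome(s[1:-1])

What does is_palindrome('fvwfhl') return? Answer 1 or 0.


is_palindrome('fvwfhl'): s[0]='f' != s[-1]='l' -> return 0
Result: 0 (not a palindrome)

0


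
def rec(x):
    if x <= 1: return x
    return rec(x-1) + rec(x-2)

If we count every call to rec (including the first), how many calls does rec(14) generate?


Let C(n) = total calls for rec(n)
C(0) = 1, C(1) = 1
C(2) = 1 + C(1) + C(0) = 1 + 1 + 1 = 3
C(3) = 1 + C(2) + C(1) = 1 + 3 + 1 = 5
C(4) = 1 + C(3) + C(2) = 1 + 5 + 3 = 9
C(5) = 1 + C(4) + C(3) = 1 + 9 + 5 = 15
C(6) = 1 + C(5) + C(4) = 1 + 15 + 9 = 25
C(7) = 1 + C(6) + C(5) = 1 + 25 + 15 = 41
C(8) = 1 + C(7) + C(6) = 1 + 41 + 25 = 67
C(9) = 1 + C(8) + C(7) = 1 + 67 + 41 = 109
C(10) = 1 + C(9) + C(8) = 1 + 109 + 67 = 177
C(11) = 1 + C(10) + C(9) = 1 + 177 + 109 = 287
C(12) = 1 + C(11) + C(10) = 1 + 287 + 177 = 465
C(13) = 1 + C(12) + C(11) = 1 + 465 + 287 = 753
C(14) = 1 + C(13) + C(12) = 1 + 753 + 465 = 1219

1219


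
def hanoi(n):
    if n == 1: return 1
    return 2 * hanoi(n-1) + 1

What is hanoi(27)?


hanoi(27) = 2 * hanoi(26) + 1
hanoi(26) = 2 * hanoi(25) + 1
hanoi(25) = 2 * hanoi(24) + 1
hanoi(24) = 2 * hanoi(23) + 1
hanoi(23) = 2 * hanoi(22) + 1
hanoi(22) = 2 * hanoi(21) + 1
hanoi(21) = 2 * hanoi(20) + 1
hanoi(20) = 2 * hanoi(19) + 1
hanoi(19) = 2 * hanoi(18) + 1
hanoi(18) = 2 * hanoi(17) + 1
hanoi(17) = 2 * hanoi(16) + 1
hanoi(16) = 2 * hanoi(15) + 1
hanoi(15) = 2 * hanoi(14) + 1
hanoi(14) = 2 * hanoi(13) + 1
hanoi(13) = 2 * hanoi(12) + 1
hanoi(12) = 2 * hanoi(11) + 1
hanoi(11) = 2 * hanoi(10) + 1
hanoi(10) = 2 * hanoi(9) + 1
hanoi(9) = 2 * hanoi(8) + 1
hanoi(8) = 2 * hanoi(7) + 1
hanoi(7) = 2 * hanoi(6) + 1
hanoi(6) = 2 * hanoi(5) + 1
hanoi(5) = 2 * hanoi(4) + 1
hanoi(4) = 2 * hanoi(3) + 1
hanoi(3) = 2 * hanoi(2) + 1
hanoi(2) = 2 * hanoi(1) + 1
hanoi(1) = 1  (base case)
hanoi(2) = 2 * 1 + 1 = 3
hanoi(3) = 2 * 3 + 1 = 7
hanoi(4) = 2 * 7 + 1 = 15
hanoi(5) = 2 * 15 + 1 = 31
hanoi(6) = 2 * 31 + 1 = 63
hanoi(7) = 2 * 63 + 1 = 127
hanoi(8) = 2 * 127 + 1 = 255
hanoi(9) = 2 * 255 + 1 = 511
hanoi(10) = 2 * 511 + 1 = 1023
hanoi(11) = 2 * 1023 + 1 = 2047
hanoi(12) = 2 * 2047 + 1 = 4095
hanoi(13) = 2 * 4095 + 1 = 8191
hanoi(14) = 2 * 8191 + 1 = 16383
hanoi(15) = 2 * 16383 + 1 = 32767
hanoi(16) = 2 * 32767 + 1 = 65535
hanoi(17) = 2 * 65535 + 1 = 131071
hanoi(18) = 2 * 131071 + 1 = 262143
hanoi(19) = 2 * 262143 + 1 = 524287
hanoi(20) = 2 * 524287 + 1 = 1048575
hanoi(21) = 2 * 1048575 + 1 = 2097151
hanoi(22) = 2 * 2097151 + 1 = 4194303
hanoi(23) = 2 * 4194303 + 1 = 8388607
hanoi(24) = 2 * 8388607 + 1 = 16777215
hanoi(25) = 2 * 16777215 + 1 = 33554431
hanoi(26) = 2 * 33554431 + 1 = 67108863
hanoi(27) = 2 * 67108863 + 1 = 134217727

134217727


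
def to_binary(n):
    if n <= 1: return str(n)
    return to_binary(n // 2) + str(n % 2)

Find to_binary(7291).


to_binary(7291) = to_binary(3645) + '1'
to_binary(3645) = to_binary(1822) + '1'
to_binary(1822) = to_binary(911) + '0'
to_binary(911) = to_binary(455) + '1'
to_binary(455) = to_binary(227) + '1'
to_binary(227) = to_binary(113) + '1'
to_binary(113) = to_binary(56) + '1'
to_binary(56) = to_binary(28) + '0'
to_binary(28) = to_binary(14) + '0'
to_binary(14) = to_binary(7) + '0'
to_binary(7) = to_binary(3) + '1'
to_binary(3) = to_binary(1) + '1'
to_binary(1) = '1'  (base case)
Concatenating: '1' + '1' + '1' + '0' + '0' + '0' + '1' + '1' + '1' + '1' + '0' + '1' + '1' = '1110001111011'

1110001111011


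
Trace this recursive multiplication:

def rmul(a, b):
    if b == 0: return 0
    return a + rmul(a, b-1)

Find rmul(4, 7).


rmul(4, 7) = 4 + rmul(4, 6)
rmul(4, 6) = 4 + rmul(4, 5)
rmul(4, 5) = 4 + rmul(4, 4)
rmul(4, 4) = 4 + rmul(4, 3)
rmul(4, 3) = 4 + rmul(4, 2)
rmul(4, 2) = 4 + rmul(4, 1)
rmul(4, 1) = 4 + rmul(4, 0)
rmul(4, 0) = 0  (base case)
Total: 4 + 4 + 4 + 4 + 4 + 4 + 4 + 0 = 28

28


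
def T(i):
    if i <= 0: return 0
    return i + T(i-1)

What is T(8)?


T(8)
= 8 + 7 + 6 + 5 + 4 + 3 + 2 + 1 + T(0)
= 8 + 7 + 6 + 5 + 4 + 3 + 2 + 1 + 0
= 36

36


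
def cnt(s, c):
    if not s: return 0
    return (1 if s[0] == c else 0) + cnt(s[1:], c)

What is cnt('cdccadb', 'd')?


s[0]='c' != 'd' -> 0
s[0]='d' == 'd' -> 1
s[0]='c' != 'd' -> 0
s[0]='c' != 'd' -> 0
s[0]='a' != 'd' -> 0
s[0]='d' == 'd' -> 1
s[0]='b' != 'd' -> 0
Sum: 0 + 1 + 0 + 0 + 0 + 1 + 0 = 2

2


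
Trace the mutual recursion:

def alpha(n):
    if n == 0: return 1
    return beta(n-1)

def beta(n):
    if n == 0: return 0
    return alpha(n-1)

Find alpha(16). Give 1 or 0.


alpha(16) = beta(15)
beta(15) = alpha(14)
alpha(14) = beta(13)
beta(13) = alpha(12)
alpha(12) = beta(11)
beta(11) = alpha(10)
alpha(10) = beta(9)
beta(9) = alpha(8)
alpha(8) = beta(7)
beta(7) = alpha(6)
alpha(6) = beta(5)
beta(5) = alpha(4)
alpha(4) = beta(3)
beta(3) = alpha(2)
alpha(2) = beta(1)
beta(1) = alpha(0)
alpha(0) = 1  (base case)
Result: 1

1


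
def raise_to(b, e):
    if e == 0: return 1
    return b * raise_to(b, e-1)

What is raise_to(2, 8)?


raise_to(2, 8)
= 2 * raise_to(2, 7)
= 2 * 2 * raise_to(2, 6)
= 2 * 2 * 2 * raise_to(2, 5)
= 2 * 2 * 2 * 2 * raise_to(2, 4)
= 2 * 2 * 2 * 2 * 2 * raise_to(2, 3)
= 2 * 2 * 2 * 2 * 2 * 2 * raise_to(2, 2)
= 2 * 2 * 2 * 2 * 2 * 2 * 2 * raise_to(2, 1)
= 2 * 2 * 2 * 2 * 2 * 2 * 2 * 2 * raise_to(2, 0)
= 2 * 2 * 2 * 2 * 2 * 2 * 2 * 2 * 1
= 256

256


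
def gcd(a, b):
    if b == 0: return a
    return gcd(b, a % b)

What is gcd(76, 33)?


gcd(76, 33) = gcd(33, 10)
gcd(33, 10) = gcd(10, 3)
gcd(10, 3) = gcd(3, 1)
gcd(3, 1) = gcd(1, 0)
gcd(1, 0) = 1  (base case)

1


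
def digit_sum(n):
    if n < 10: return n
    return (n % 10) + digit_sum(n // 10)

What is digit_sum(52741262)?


digit_sum(52741262) = 2 + digit_sum(5274126)
digit_sum(5274126) = 6 + digit_sum(527412)
digit_sum(527412) = 2 + digit_sum(52741)
digit_sum(52741) = 1 + digit_sum(5274)
digit_sum(5274) = 4 + digit_sum(527)
digit_sum(527) = 7 + digit_sum(52)
digit_sum(52) = 2 + digit_sum(5)
digit_sum(5) = 5  (base case)
Total: 2 + 6 + 2 + 1 + 4 + 7 + 2 + 5 = 29

29


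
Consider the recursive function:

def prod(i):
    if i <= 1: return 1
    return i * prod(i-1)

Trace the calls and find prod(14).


prod(14)
= 14 * prod(13)
= 14 * 13 * prod(12)
= 14 * 13 * 12 * prod(11)
= 14 * 13 * 12 * 11 * prod(10)
= 14 * 13 * 12 * 11 * 10 * prod(9)
= 14 * 13 * 12 * 11 * 10 * 9 * prod(8)
= 14 * 13 * 12 * 11 * 10 * 9 * 8 * prod(7)
= 14 * 13 * 12 * 11 * 10 * 9 * 8 * 7 * prod(6)
= 14 * 13 * 12 * 11 * 10 * 9 * 8 * 7 * 6 * prod(5)
= 14 * 13 * 12 * 11 * 10 * 9 * 8 * 7 * 6 * 5 * prod(4)
= 14 * 13 * 12 * 11 * 10 * 9 * 8 * 7 * 6 * 5 * 4 * prod(3)
= 14 * 13 * 12 * 11 * 10 * 9 * 8 * 7 * 6 * 5 * 4 * 3 * prod(2)
= 14 * 13 * 12 * 11 * 10 * 9 * 8 * 7 * 6 * 5 * 4 * 3 * 2 * prod(1)
= 14 * 13 * 12 * 11 * 10 * 9 * 8 * 7 * 6 * 5 * 4 * 3 * 2 * 1
= 87178291200

87178291200


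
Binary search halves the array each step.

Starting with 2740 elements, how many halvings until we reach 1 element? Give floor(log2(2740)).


2740 / 2 = 1370
1370 / 2 = 685
685 / 2 = 342
342 / 2 = 171
171 / 2 = 85
85 / 2 = 42
42 / 2 = 21
21 / 2 = 10
10 / 2 = 5
5 / 2 = 2
2 / 2 = 1
Reached 1 after 11 halvings

11


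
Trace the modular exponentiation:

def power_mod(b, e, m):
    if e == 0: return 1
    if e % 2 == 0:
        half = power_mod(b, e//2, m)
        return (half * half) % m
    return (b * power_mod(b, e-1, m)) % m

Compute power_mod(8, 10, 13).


power_mod(8, 10, 13): e is even, compute power_mod(8, 5, 13)
  power_mod(8, 5, 13): e is odd, compute power_mod(8, 4, 13)
    power_mod(8, 4, 13): e is even, compute power_mod(8, 2, 13)
      power_mod(8, 2, 13): e is even, compute power_mod(8, 1, 13)
        power_mod(8, 1, 13): e is odd, compute power_mod(8, 0, 13)
          power_mod(8, 0, 13) = 1
        (8 * 1) % 13 = 8
      half=8, (8*8) % 13 = 12
    half=12, (12*12) % 13 = 1
  (8 * 1) % 13 = 8
half=8, (8*8) % 13 = 12

12


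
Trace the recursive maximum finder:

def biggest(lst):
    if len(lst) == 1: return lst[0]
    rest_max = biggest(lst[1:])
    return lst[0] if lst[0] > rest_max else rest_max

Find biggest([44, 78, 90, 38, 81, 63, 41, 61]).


biggest([44, 78, 90, 38, 81, 63, 41, 61]): compare 44 with biggest([78, 90, 38, 81, 63, 41, 61])
biggest([78, 90, 38, 81, 63, 41, 61]): compare 78 with biggest([90, 38, 81, 63, 41, 61])
biggest([90, 38, 81, 63, 41, 61]): compare 90 with biggest([38, 81, 63, 41, 61])
biggest([38, 81, 63, 41, 61]): compare 38 with biggest([81, 63, 41, 61])
biggest([81, 63, 41, 61]): compare 81 with biggest([63, 41, 61])
biggest([63, 41, 61]): compare 63 with biggest([41, 61])
biggest([41, 61]): compare 41 with biggest([61])
biggest([61]) = 61  (base case)
Compare 41 with 61 -> 61
Compare 63 with 61 -> 63
Compare 81 with 63 -> 81
Compare 38 with 81 -> 81
Compare 90 with 81 -> 90
Compare 78 with 90 -> 90
Compare 44 with 90 -> 90

90


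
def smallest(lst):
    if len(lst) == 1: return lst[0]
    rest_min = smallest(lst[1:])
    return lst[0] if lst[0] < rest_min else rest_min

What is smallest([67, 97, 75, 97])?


smallest([67, 97, 75, 97]): compare 67 with smallest([97, 75, 97])
smallest([97, 75, 97]): compare 97 with smallest([75, 97])
smallest([75, 97]): compare 75 with smallest([97])
smallest([97]) = 97  (base case)
Compare 75 with 97 -> 75
Compare 97 with 75 -> 75
Compare 67 with 75 -> 67

67


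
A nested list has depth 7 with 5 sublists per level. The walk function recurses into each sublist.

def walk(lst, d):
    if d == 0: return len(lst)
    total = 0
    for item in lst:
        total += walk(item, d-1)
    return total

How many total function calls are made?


At depth 0 (root): 1 call
At depth 1: each of 1 parents calls walk on 5 children = 5 calls
At depth 2: each of 5 parents calls walk on 5 children = 25 calls
At depth 3: each of 25 parents calls walk on 5 children = 125 calls
At depth 4: each of 125 parents calls walk on 5 children = 625 calls
At depth 5: each of 625 parents calls walk on 5 children = 3125 calls
At depth 6: each of 3125 parents calls walk on 5 children = 15625 calls
At depth 7: each of 15625 parents calls walk on 5 children = 78125 calls
Total: 1 + 5 + 25 + 125 + 625 + 3125 + 15625 + 78125 = 97656

97656


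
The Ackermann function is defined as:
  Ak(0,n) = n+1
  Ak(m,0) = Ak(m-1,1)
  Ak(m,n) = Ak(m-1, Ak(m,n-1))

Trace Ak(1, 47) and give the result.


Ak(1, 47) = Ak(0, Ak(1, 46))
  Ak(1, 46) = Ak(0, Ak(1, 45))
    Ak(1, 45) = Ak(0, Ak(1, 44))
      Ak(1, 44) = Ak(0, Ak(1, 43))
        Ak(1, 43) = Ak(0, Ak(1, 42))
          Ak(1, 42) = Ak(0, Ak(1, 41))
          Ak(1, 41) = Ak(0, Ak(1, 40))
          Ak(1, 40) = Ak(0, Ak(1, 39))
          Ak(1, 39) = Ak(0, Ak(1, 38))
          Ak(1, 38) = Ak(0, Ak(1, 37))
          Ak(1, 37) = Ak(0, Ak(1, 36))
          Ak(1, 36) = Ak(0, Ak(1, 35))
          Ak(1, 35) = Ak(0, Ak(1, 34))
          Ak(1, 34) = Ak(0, Ak(1, 33))
          Ak(1, 33) = Ak(0, Ak(1, 32))
          Ak(1, 32) = Ak(0, Ak(1, 31))
          Ak(1, 31) = Ak(0, Ak(1, 30))
          Ak(1, 30) = Ak(0, Ak(1, 29))
          Ak(1, 29) = Ak(0, Ak(1, 28))
          Ak(1, 28) = Ak(0, Ak(1, 27))
          Ak(1, 27) = Ak(0, Ak(1, 26))
          Ak(1, 26) = Ak(0, Ak(1, 25))
          Ak(1, 25) = Ak(0, Ak(1, 24))
          Ak(1, 24) = Ak(0, Ak(1, 23))
          Ak(1, 23) = Ak(0, Ak(1, 22))
... (trace truncated)
Result: Ak(1, 47) = 49

49


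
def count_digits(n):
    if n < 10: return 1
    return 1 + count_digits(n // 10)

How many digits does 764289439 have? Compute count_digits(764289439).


count_digits(764289439) = 1 + count_digits(76428943)
count_digits(76428943) = 1 + count_digits(7642894)
count_digits(7642894) = 1 + count_digits(764289)
count_digits(764289) = 1 + count_digits(76428)
count_digits(76428) = 1 + count_digits(7642)
count_digits(7642) = 1 + count_digits(764)
count_digits(764) = 1 + count_digits(76)
count_digits(76) = 1 + count_digits(7)
count_digits(7) = 1  (base case: 7 < 10)
Unwinding: 1 + 1 + 1 + 1 + 1 + 1 + 1 + 1 + 1 = 9

9


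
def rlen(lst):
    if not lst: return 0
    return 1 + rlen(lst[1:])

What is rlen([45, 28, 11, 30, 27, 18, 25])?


rlen([45, 28, 11, 30, 27, 18, 25]) = 1 + rlen([28, 11, 30, 27, 18, 25])
rlen([28, 11, 30, 27, 18, 25]) = 1 + rlen([11, 30, 27, 18, 25])
rlen([11, 30, 27, 18, 25]) = 1 + rlen([30, 27, 18, 25])
rlen([30, 27, 18, 25]) = 1 + rlen([27, 18, 25])
rlen([27, 18, 25]) = 1 + rlen([18, 25])
rlen([18, 25]) = 1 + rlen([25])
rlen([25]) = 1 + rlen([])
rlen([]) = 0  (base case)
Unwinding: 1 + 1 + 1 + 1 + 1 + 1 + 1 + 0 = 7

7


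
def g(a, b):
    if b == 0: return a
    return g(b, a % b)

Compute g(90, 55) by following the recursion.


g(90, 55) = g(55, 35)
g(55, 35) = g(35, 20)
g(35, 20) = g(20, 15)
g(20, 15) = g(15, 5)
g(15, 5) = g(5, 0)
g(5, 0) = 5  (base case)

5


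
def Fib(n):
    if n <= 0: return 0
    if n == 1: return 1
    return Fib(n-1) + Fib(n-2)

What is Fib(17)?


Computing Fib(17) bottom-up:
Fib(0) = 0
Fib(1) = 1
Fib(2) = Fib(1) + Fib(0) = 1 + 0 = 1
Fib(3) = Fib(2) + Fib(1) = 1 + 1 = 2
Fib(4) = Fib(3) + Fib(2) = 2 + 1 = 3
Fib(5) = Fib(4) + Fib(3) = 3 + 2 = 5
Fib(6) = Fib(5) + Fib(4) = 5 + 3 = 8
Fib(7) = Fib(6) + Fib(5) = 8 + 5 = 13
Fib(8) = Fib(7) + Fib(6) = 13 + 8 = 21
Fib(9) = Fib(8) + Fib(7) = 21 + 13 = 34
Fib(10) = Fib(9) + Fib(8) = 34 + 21 = 55
Fib(11) = Fib(10) + Fib(9) = 55 + 34 = 89
Fib(12) = Fib(11) + Fib(10) = 89 + 55 = 144
Fib(13) = Fib(12) + Fib(11) = 144 + 89 = 233
Fib(14) = Fib(13) + Fib(12) = 233 + 144 = 377
Fib(15) = Fib(14) + Fib(13) = 377 + 233 = 610
Fib(16) = Fib(15) + Fib(14) = 610 + 377 = 987
Fib(17) = Fib(16) + Fib(15) = 987 + 610 = 1597

1597


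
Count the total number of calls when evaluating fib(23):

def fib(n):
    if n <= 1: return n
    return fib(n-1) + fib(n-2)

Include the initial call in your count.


Let C(n) = total calls for fib(n)
C(0) = 1, C(1) = 1
C(2) = 1 + C(1) + C(0) = 1 + 1 + 1 = 3
C(3) = 1 + C(2) + C(1) = 1 + 3 + 1 = 5
C(4) = 1 + C(3) + C(2) = 1 + 5 + 3 = 9
C(5) = 1 + C(4) + C(3) = 1 + 9 + 5 = 15
C(6) = 1 + C(5) + C(4) = 1 + 15 + 9 = 25
C(7) = 1 + C(6) + C(5) = 1 + 25 + 15 = 41
C(8) = 1 + C(7) + C(6) = 1 + 41 + 25 = 67
C(9) = 1 + C(8) + C(7) = 1 + 67 + 41 = 109
C(10) = 1 + C(9) + C(8) = 1 + 109 + 67 = 177
C(11) = 1 + C(10) + C(9) = 1 + 177 + 109 = 287
C(12) = 1 + C(11) + C(10) = 1 + 287 + 177 = 465
C(13) = 1 + C(12) + C(11) = 1 + 465 + 287 = 753
C(14) = 1 + C(13) + C(12) = 1 + 753 + 465 = 1219
C(15) = 1 + C(14) + C(13) = 1 + 1219 + 753 = 1973
C(16) = 1 + C(15) + C(14) = 1 + 1973 + 1219 = 3193
C(17) = 1 + C(16) + C(15) = 1 + 3193 + 1973 = 5167
C(18) = 1 + C(17) + C(16) = 1 + 5167 + 3193 = 8361
C(19) = 1 + C(18) + C(17) = 1 + 8361 + 5167 = 13529
C(20) = 1 + C(19) + C(18) = 1 + 13529 + 8361 = 21891
C(21) = 1 + C(20) + C(19) = 1 + 21891 + 13529 = 35421
C(22) = 1 + C(21) + C(20) = 1 + 35421 + 21891 = 57313
C(23) = 1 + C(22) + C(21) = 1 + 57313 + 35421 = 92735

92735


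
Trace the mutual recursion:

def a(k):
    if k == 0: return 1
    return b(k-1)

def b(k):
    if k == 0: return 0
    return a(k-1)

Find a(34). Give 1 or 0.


a(34) = b(33)
b(33) = a(32)
a(32) = b(31)
b(31) = a(30)
a(30) = b(29)
b(29) = a(28)
a(28) = b(27)
b(27) = a(26)
a(26) = b(25)
b(25) = a(24)
a(24) = b(23)
b(23) = a(22)
a(22) = b(21)
b(21) = a(20)
a(20) = b(19)
b(19) = a(18)
a(18) = b(17)
b(17) = a(16)
a(16) = b(15)
b(15) = a(14)
a(14) = b(13)
b(13) = a(12)
a(12) = b(11)
b(11) = a(10)
a(10) = b(9)
b(9) = a(8)
a(8) = b(7)
b(7) = a(6)
a(6) = b(5)
b(5) = a(4)
a(4) = b(3)
b(3) = a(2)
a(2) = b(1)
b(1) = a(0)
a(0) = 1  (base case)
Result: 1

1


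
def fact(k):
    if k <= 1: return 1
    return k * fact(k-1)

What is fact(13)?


fact(13)
= 13 * fact(12)
= 13 * 12 * fact(11)
= 13 * 12 * 11 * fact(10)
= 13 * 12 * 11 * 10 * fact(9)
= 13 * 12 * 11 * 10 * 9 * fact(8)
= 13 * 12 * 11 * 10 * 9 * 8 * fact(7)
= 13 * 12 * 11 * 10 * 9 * 8 * 7 * fact(6)
= 13 * 12 * 11 * 10 * 9 * 8 * 7 * 6 * fact(5)
= 13 * 12 * 11 * 10 * 9 * 8 * 7 * 6 * 5 * fact(4)
= 13 * 12 * 11 * 10 * 9 * 8 * 7 * 6 * 5 * 4 * fact(3)
= 13 * 12 * 11 * 10 * 9 * 8 * 7 * 6 * 5 * 4 * 3 * fact(2)
= 13 * 12 * 11 * 10 * 9 * 8 * 7 * 6 * 5 * 4 * 3 * 2 * fact(1)
= 13 * 12 * 11 * 10 * 9 * 8 * 7 * 6 * 5 * 4 * 3 * 2 * 1
= 6227020800

6227020800


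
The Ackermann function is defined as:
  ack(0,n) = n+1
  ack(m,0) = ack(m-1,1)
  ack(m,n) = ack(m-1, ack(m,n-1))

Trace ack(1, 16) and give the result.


ack(1, 16) = ack(0, ack(1, 15))
  ack(1, 15) = ack(0, ack(1, 14))
    ack(1, 14) = ack(0, ack(1, 13))
      ack(1, 13) = ack(0, ack(1, 12))
        ack(1, 12) = ack(0, ack(1, 11))
          ack(1, 11) = ack(0, ack(1, 10))
          ack(1, 10) = ack(0, ack(1, 9))
          ack(1, 9) = ack(0, ack(1, 8))
          ack(1, 8) = ack(0, ack(1, 7))
          ack(1, 7) = ack(0, ack(1, 6))
          ack(1, 6) = ack(0, ack(1, 5))
          ack(1, 5) = ack(0, ack(1, 4))
          ack(1, 4) = ack(0, ack(1, 3))
          ack(1, 3) = ack(0, ack(1, 2))
          ack(1, 2) = ack(0, ack(1, 1))
          ack(1, 1) = ack(0, ack(1, 0))
          ack(1, 0) = ack(0, 1)
          ack(0, 1) = 2
            = ack(0, 2)
          ack(0, 2) = 3
            = ack(0, 3)
          ack(0, 3) = 4
            = ack(0, 4)
          ack(0, 4) = 5
            = ack(0, 5)
... (trace truncated)
Result: ack(1, 16) = 18

18


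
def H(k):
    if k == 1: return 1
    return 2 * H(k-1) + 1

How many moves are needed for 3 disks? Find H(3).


H(3) = 2 * H(2) + 1
H(2) = 2 * H(1) + 1
H(1) = 1  (base case)
H(2) = 2 * 1 + 1 = 3
H(3) = 2 * 3 + 1 = 7

7


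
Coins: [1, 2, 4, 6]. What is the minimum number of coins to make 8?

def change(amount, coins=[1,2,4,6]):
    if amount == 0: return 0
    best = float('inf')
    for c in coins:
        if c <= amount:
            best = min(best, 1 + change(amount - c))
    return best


Building up with DP:
change(0) = 0
change(1) = min(1+change(0)=1+0=1) = 1
change(2) = min(1+change(1)=1+1=2, 1+change(0)=1+0=1) = 1
change(3) = min(1+change(2)=1+1=2, 1+change(1)=1+1=2) = 2
change(4) = min(1+change(3)=1+2=3, 1+change(2)=1+1=2, 1+change(0)=1+0=1) = 1
change(5) = min(1+change(4)=1+1=2, 1+change(3)=1+2=3, 1+change(1)=1+1=2) = 2
change(6) = min(1+change(5)=1+2=3, 1+change(4)=1+1=2, 1+change(2)=1+1=2, 1+change(0)=1+0=1) = 1
change(7) = min(1+change(6)=1+1=2, 1+change(5)=1+2=3, 1+change(3)=1+2=3, 1+change(1)=1+1=2) = 2
change(8) = min(1+change(7)=1+2=3, 1+change(6)=1+1=2, 1+change(4)=1+1=2, 1+change(2)=1+1=2) = 2

2


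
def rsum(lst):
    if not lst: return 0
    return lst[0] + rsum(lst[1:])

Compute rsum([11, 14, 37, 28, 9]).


rsum([11, 14, 37, 28, 9]) = 11 + rsum([14, 37, 28, 9])
rsum([14, 37, 28, 9]) = 14 + rsum([37, 28, 9])
rsum([37, 28, 9]) = 37 + rsum([28, 9])
rsum([28, 9]) = 28 + rsum([9])
rsum([9]) = 9 + rsum([])
rsum([]) = 0  (base case)
Total: 11 + 14 + 37 + 28 + 9 + 0 = 99

99


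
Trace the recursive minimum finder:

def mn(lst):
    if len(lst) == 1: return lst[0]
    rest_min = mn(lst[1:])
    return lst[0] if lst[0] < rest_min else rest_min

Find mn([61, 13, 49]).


mn([61, 13, 49]): compare 61 with mn([13, 49])
mn([13, 49]): compare 13 with mn([49])
mn([49]) = 49  (base case)
Compare 13 with 49 -> 13
Compare 61 with 13 -> 13

13


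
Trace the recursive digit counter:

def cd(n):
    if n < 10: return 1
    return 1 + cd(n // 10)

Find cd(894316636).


cd(894316636) = 1 + cd(89431663)
cd(89431663) = 1 + cd(8943166)
cd(8943166) = 1 + cd(894316)
cd(894316) = 1 + cd(89431)
cd(89431) = 1 + cd(8943)
cd(8943) = 1 + cd(894)
cd(894) = 1 + cd(89)
cd(89) = 1 + cd(8)
cd(8) = 1  (base case: 8 < 10)
Unwinding: 1 + 1 + 1 + 1 + 1 + 1 + 1 + 1 + 1 = 9

9


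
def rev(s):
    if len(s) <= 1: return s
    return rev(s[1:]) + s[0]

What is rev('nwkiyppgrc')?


rev('nwkiyppgrc') = rev('wkiyppgrc') + 'n'
rev('wkiyppgrc') = rev('kiyppgrc') + 'w'
rev('kiyppgrc') = rev('iyppgrc') + 'k'
rev('iyppgrc') = rev('yppgrc') + 'i'
rev('yppgrc') = rev('ppgrc') + 'y'
rev('ppgrc') = rev('pgrc') + 'p'
rev('pgrc') = rev('grc') + 'p'
rev('grc') = rev('rc') + 'g'
rev('rc') = rev('c') + 'r'
rev('c') = 'c'  (base case)
Concatenating: 'c' + 'r' + 'g' + 'p' + 'p' + 'y' + 'i' + 'k' + 'w' + 'n' = 'crgppyikwn'

crgppyikwn


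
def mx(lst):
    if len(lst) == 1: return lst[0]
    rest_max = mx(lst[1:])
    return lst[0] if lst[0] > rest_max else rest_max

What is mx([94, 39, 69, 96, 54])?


mx([94, 39, 69, 96, 54]): compare 94 with mx([39, 69, 96, 54])
mx([39, 69, 96, 54]): compare 39 with mx([69, 96, 54])
mx([69, 96, 54]): compare 69 with mx([96, 54])
mx([96, 54]): compare 96 with mx([54])
mx([54]) = 54  (base case)
Compare 96 with 54 -> 96
Compare 69 with 96 -> 96
Compare 39 with 96 -> 96
Compare 94 with 96 -> 96

96


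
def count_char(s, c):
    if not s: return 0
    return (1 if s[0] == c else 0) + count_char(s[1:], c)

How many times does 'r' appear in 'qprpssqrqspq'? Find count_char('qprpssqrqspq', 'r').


s[0]='q' != 'r' -> 0
s[0]='p' != 'r' -> 0
s[0]='r' == 'r' -> 1
s[0]='p' != 'r' -> 0
s[0]='s' != 'r' -> 0
s[0]='s' != 'r' -> 0
s[0]='q' != 'r' -> 0
s[0]='r' == 'r' -> 1
s[0]='q' != 'r' -> 0
s[0]='s' != 'r' -> 0
s[0]='p' != 'r' -> 0
s[0]='q' != 'r' -> 0
Sum: 0 + 0 + 1 + 0 + 0 + 0 + 0 + 1 + 0 + 0 + 0 + 0 = 2

2


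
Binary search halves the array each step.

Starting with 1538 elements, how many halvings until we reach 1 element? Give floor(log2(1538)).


1538 / 2 = 769
769 / 2 = 384
384 / 2 = 192
192 / 2 = 96
96 / 2 = 48
48 / 2 = 24
24 / 2 = 12
12 / 2 = 6
6 / 2 = 3
3 / 2 = 1
Reached 1 after 10 halvings

10


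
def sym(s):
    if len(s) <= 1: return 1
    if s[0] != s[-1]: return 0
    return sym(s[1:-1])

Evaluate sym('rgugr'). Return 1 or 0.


sym('rgugr'): s[0]='r' == s[-1]='r' -> check sym('gug')
sym('gug'): s[0]='g' == s[-1]='g' -> check sym('u')
sym('u'): len <= 1 -> return 1  (base case)
Result: 1 (palindrome)

1


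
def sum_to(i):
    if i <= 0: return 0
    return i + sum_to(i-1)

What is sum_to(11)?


sum_to(11)
= 11 + 10 + 9 + 8 + 7 + 6 + 5 + 4 + 3 + 2 + 1 + sum_to(0)
= 11 + 10 + 9 + 8 + 7 + 6 + 5 + 4 + 3 + 2 + 1 + 0
= 66

66


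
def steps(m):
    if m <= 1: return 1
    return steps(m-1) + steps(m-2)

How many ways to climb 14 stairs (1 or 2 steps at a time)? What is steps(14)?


Building up from base cases:
steps(0) = 1
steps(1) = 1
steps(2) = steps(1) + steps(0) = 1 + 1 = 2
steps(3) = steps(2) + steps(1) = 2 + 1 = 3
steps(4) = steps(3) + steps(2) = 3 + 2 = 5
steps(5) = steps(4) + steps(3) = 5 + 3 = 8
steps(6) = steps(5) + steps(4) = 8 + 5 = 13
steps(7) = steps(6) + steps(5) = 13 + 8 = 21
steps(8) = steps(7) + steps(6) = 21 + 13 = 34
steps(9) = steps(8) + steps(7) = 34 + 21 = 55
steps(10) = steps(9) + steps(8) = 55 + 34 = 89
steps(11) = steps(10) + steps(9) = 89 + 55 = 144
steps(12) = steps(11) + steps(10) = 144 + 89 = 233
steps(13) = steps(12) + steps(11) = 233 + 144 = 377
steps(14) = steps(13) + steps(12) = 377 + 233 = 610

610


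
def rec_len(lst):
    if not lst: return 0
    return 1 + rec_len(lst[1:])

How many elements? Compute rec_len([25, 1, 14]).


rec_len([25, 1, 14]) = 1 + rec_len([1, 14])
rec_len([1, 14]) = 1 + rec_len([14])
rec_len([14]) = 1 + rec_len([])
rec_len([]) = 0  (base case)
Unwinding: 1 + 1 + 1 + 0 = 3

3


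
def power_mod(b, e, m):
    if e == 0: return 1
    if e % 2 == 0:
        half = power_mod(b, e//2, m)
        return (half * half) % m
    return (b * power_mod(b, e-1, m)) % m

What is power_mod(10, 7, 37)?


power_mod(10, 7, 37): e is odd, compute power_mod(10, 6, 37)
  power_mod(10, 6, 37): e is even, compute power_mod(10, 3, 37)
    power_mod(10, 3, 37): e is odd, compute power_mod(10, 2, 37)
      power_mod(10, 2, 37): e is even, compute power_mod(10, 1, 37)
        power_mod(10, 1, 37): e is odd, compute power_mod(10, 0, 37)
          power_mod(10, 0, 37) = 1
        (10 * 1) % 37 = 10
      half=10, (10*10) % 37 = 26
    (10 * 26) % 37 = 1
  half=1, (1*1) % 37 = 1
(10 * 1) % 37 = 10

10


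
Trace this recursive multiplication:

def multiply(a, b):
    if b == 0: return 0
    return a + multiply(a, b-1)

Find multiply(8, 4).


multiply(8, 4) = 8 + multiply(8, 3)
multiply(8, 3) = 8 + multiply(8, 2)
multiply(8, 2) = 8 + multiply(8, 1)
multiply(8, 1) = 8 + multiply(8, 0)
multiply(8, 0) = 0  (base case)
Total: 8 + 8 + 8 + 8 + 0 = 32

32


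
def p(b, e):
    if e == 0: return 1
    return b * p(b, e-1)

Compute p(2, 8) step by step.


p(2, 8)
= 2 * p(2, 7)
= 2 * 2 * p(2, 6)
= 2 * 2 * 2 * p(2, 5)
= 2 * 2 * 2 * 2 * p(2, 4)
= 2 * 2 * 2 * 2 * 2 * p(2, 3)
= 2 * 2 * 2 * 2 * 2 * 2 * p(2, 2)
= 2 * 2 * 2 * 2 * 2 * 2 * 2 * p(2, 1)
= 2 * 2 * 2 * 2 * 2 * 2 * 2 * 2 * p(2, 0)
= 2 * 2 * 2 * 2 * 2 * 2 * 2 * 2 * 1
= 256

256


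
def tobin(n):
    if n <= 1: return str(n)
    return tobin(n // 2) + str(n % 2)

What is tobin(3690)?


tobin(3690) = tobin(1845) + '0'
tobin(1845) = tobin(922) + '1'
tobin(922) = tobin(461) + '0'
tobin(461) = tobin(230) + '1'
tobin(230) = tobin(115) + '0'
tobin(115) = tobin(57) + '1'
tobin(57) = tobin(28) + '1'
tobin(28) = tobin(14) + '0'
tobin(14) = tobin(7) + '0'
tobin(7) = tobin(3) + '1'
tobin(3) = tobin(1) + '1'
tobin(1) = '1'  (base case)
Concatenating: '1' + '1' + '1' + '0' + '0' + '1' + '1' + '0' + '1' + '0' + '1' + '0' = '111001101010'

111001101010


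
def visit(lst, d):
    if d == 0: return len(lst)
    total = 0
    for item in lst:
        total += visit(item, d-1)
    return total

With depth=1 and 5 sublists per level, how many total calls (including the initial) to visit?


At depth 0 (root): 1 call
At depth 1: each of 1 parents calls visit on 5 children = 5 calls
Total: 1 + 5 = 6

6


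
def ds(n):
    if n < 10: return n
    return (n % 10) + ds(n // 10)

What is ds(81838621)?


ds(81838621) = 1 + ds(8183862)
ds(8183862) = 2 + ds(818386)
ds(818386) = 6 + ds(81838)
ds(81838) = 8 + ds(8183)
ds(8183) = 3 + ds(818)
ds(818) = 8 + ds(81)
ds(81) = 1 + ds(8)
ds(8) = 8  (base case)
Total: 1 + 2 + 6 + 8 + 3 + 8 + 1 + 8 = 37

37


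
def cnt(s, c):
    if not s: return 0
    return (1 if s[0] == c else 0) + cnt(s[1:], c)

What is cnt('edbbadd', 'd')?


s[0]='e' != 'd' -> 0
s[0]='d' == 'd' -> 1
s[0]='b' != 'd' -> 0
s[0]='b' != 'd' -> 0
s[0]='a' != 'd' -> 0
s[0]='d' == 'd' -> 1
s[0]='d' == 'd' -> 1
Sum: 0 + 1 + 0 + 0 + 0 + 1 + 1 = 3

3


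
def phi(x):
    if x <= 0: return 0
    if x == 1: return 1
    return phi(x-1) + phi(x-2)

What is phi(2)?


Computing phi(2) bottom-up:
phi(0) = 0
phi(1) = 1
phi(2) = phi(1) + phi(0) = 1 + 0 = 1

1


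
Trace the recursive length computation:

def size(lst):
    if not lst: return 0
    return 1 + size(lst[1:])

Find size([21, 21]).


size([21, 21]) = 1 + size([21])
size([21]) = 1 + size([])
size([]) = 0  (base case)
Unwinding: 1 + 1 + 0 = 2

2


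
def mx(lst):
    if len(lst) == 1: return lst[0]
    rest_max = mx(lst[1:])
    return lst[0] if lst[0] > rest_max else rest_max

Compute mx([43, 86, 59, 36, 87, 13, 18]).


mx([43, 86, 59, 36, 87, 13, 18]): compare 43 with mx([86, 59, 36, 87, 13, 18])
mx([86, 59, 36, 87, 13, 18]): compare 86 with mx([59, 36, 87, 13, 18])
mx([59, 36, 87, 13, 18]): compare 59 with mx([36, 87, 13, 18])
mx([36, 87, 13, 18]): compare 36 with mx([87, 13, 18])
mx([87, 13, 18]): compare 87 with mx([13, 18])
mx([13, 18]): compare 13 with mx([18])
mx([18]) = 18  (base case)
Compare 13 with 18 -> 18
Compare 87 with 18 -> 87
Compare 36 with 87 -> 87
Compare 59 with 87 -> 87
Compare 86 with 87 -> 87
Compare 43 with 87 -> 87

87


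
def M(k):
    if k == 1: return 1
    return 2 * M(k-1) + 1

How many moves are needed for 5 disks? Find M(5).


M(5) = 2 * M(4) + 1
M(4) = 2 * M(3) + 1
M(3) = 2 * M(2) + 1
M(2) = 2 * M(1) + 1
M(1) = 1  (base case)
M(2) = 2 * 1 + 1 = 3
M(3) = 2 * 3 + 1 = 7
M(4) = 2 * 7 + 1 = 15
M(5) = 2 * 15 + 1 = 31

31


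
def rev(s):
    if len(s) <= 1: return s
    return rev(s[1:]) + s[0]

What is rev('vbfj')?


rev('vbfj') = rev('bfj') + 'v'
rev('bfj') = rev('fj') + 'b'
rev('fj') = rev('j') + 'f'
rev('j') = 'j'  (base case)
Concatenating: 'j' + 'f' + 'b' + 'v' = 'jfbv'

jfbv


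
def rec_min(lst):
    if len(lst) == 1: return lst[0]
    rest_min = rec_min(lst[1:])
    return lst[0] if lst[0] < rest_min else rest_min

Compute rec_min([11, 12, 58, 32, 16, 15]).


rec_min([11, 12, 58, 32, 16, 15]): compare 11 with rec_min([12, 58, 32, 16, 15])
rec_min([12, 58, 32, 16, 15]): compare 12 with rec_min([58, 32, 16, 15])
rec_min([58, 32, 16, 15]): compare 58 with rec_min([32, 16, 15])
rec_min([32, 16, 15]): compare 32 with rec_min([16, 15])
rec_min([16, 15]): compare 16 with rec_min([15])
rec_min([15]) = 15  (base case)
Compare 16 with 15 -> 15
Compare 32 with 15 -> 15
Compare 58 with 15 -> 15
Compare 12 with 15 -> 12
Compare 11 with 12 -> 11

11
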